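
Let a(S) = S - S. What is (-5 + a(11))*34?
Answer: -170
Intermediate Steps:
a(S) = 0
(-5 + a(11))*34 = (-5 + 0)*34 = -5*34 = -170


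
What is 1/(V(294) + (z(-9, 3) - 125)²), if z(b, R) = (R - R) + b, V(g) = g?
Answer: 1/18250 ≈ 5.4795e-5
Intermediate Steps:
z(b, R) = b (z(b, R) = 0 + b = b)
1/(V(294) + (z(-9, 3) - 125)²) = 1/(294 + (-9 - 125)²) = 1/(294 + (-134)²) = 1/(294 + 17956) = 1/18250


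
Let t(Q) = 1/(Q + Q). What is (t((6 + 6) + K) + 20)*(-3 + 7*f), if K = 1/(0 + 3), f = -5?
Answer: -28177/37 ≈ -761.54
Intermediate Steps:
K = ⅓ (K = 1/3 = ⅓ ≈ 0.33333)
t(Q) = 1/(2*Q)
(t((6 + 6) + K) + 20)*(-3 + 7*f) = (1/(2*((6 + 6) + ⅓)) + 20)*(-3 + 7*(-5)) = (1/(2*(12 + ⅓)) + 20)*(-3 - 35) = (1/(2*(37/3)) + 20)*(-38) = ((½)*(3/37) + 20)*(-38) = (3/74 + 20)*(-38) = (1483/74)*(-38) = -28177/37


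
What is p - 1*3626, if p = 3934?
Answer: 308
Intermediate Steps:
p - 1*3626 = 3934 - 1*3626 = 3934 - 3626 = 308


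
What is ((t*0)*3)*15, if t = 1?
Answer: 0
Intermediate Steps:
((t*0)*3)*15 = ((1*0)*3)*15 = (0*3)*15 = 0*15 = 0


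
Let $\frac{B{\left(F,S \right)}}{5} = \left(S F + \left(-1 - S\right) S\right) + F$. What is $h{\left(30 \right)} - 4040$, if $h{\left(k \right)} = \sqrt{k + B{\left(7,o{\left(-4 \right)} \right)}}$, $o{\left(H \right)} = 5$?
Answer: $-4040 + 3 \sqrt{10} \approx -4030.5$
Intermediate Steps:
$B{\left(F,S \right)} = 5 F + 5 F S + 5 S \left(-1 - S\right)$ ($B{\left(F,S \right)} = 5 \left(\left(S F + \left(-1 - S\right) S\right) + F\right) = 5 \left(\left(F S + S \left(-1 - S\right)\right) + F\right) = 5 \left(F + F S + S \left(-1 - S\right)\right) = 5 F + 5 F S + 5 S \left(-1 - S\right)$)
$h{\left(k \right)} = \sqrt{60 + k}$ ($h{\left(k \right)} = \sqrt{k + \left(\left(-5\right) 5 - 5 \cdot 5^{2} + 5 \cdot 7 + 5 \cdot 7 \cdot 5\right)} = \sqrt{k + \left(-25 - 125 + 35 + 175\right)} = \sqrt{k + 60} = \sqrt{60 + k}$)
$h{\left(30 \right)} - 4040 = \sqrt{60 + 30} - 4040 = \sqrt{90} - 4040 = 3 \sqrt{10} - 4040 = -4040 + 3 \sqrt{10}$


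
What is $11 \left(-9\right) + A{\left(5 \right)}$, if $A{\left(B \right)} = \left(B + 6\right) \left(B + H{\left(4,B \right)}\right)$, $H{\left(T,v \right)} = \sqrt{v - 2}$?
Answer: $-44 + 11 \sqrt{3} \approx -24.947$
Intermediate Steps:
$H{\left(T,v \right)} = \sqrt{-2 + v}$
$A{\left(B \right)} = \left(6 + B\right) \left(B + \sqrt{-2 + B}\right)$ ($A{\left(B \right)} = \left(B + 6\right) \left(B + \sqrt{-2 + B}\right) = \left(6 + B\right) \left(B + \sqrt{-2 + B}\right)$)
$11 \left(-9\right) + A{\left(5 \right)} = 11 \left(-9\right) + \left(5^{2} + 6 \cdot 5 + 6 \sqrt{-2 + 5} + 5 \sqrt{-2 + 5}\right) = -99 + \left(25 + 30 + 6 \sqrt{3} + 5 \sqrt{3}\right) = -99 + \left(55 + 11 \sqrt{3}\right) = -44 + 11 \sqrt{3}$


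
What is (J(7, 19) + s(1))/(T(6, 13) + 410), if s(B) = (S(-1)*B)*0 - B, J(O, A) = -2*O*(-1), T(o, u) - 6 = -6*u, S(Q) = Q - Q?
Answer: 1/26 ≈ 0.038462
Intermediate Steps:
S(Q) = 0
T(o, u) = 6 - 6*u
J(O, A) = 2*O
s(B) = -B (s(B) = (0*B)*0 - B = 0*0 - B = 0 - B = -B)
(J(7, 19) + s(1))/(T(6, 13) + 410) = (2*7 - 1*1)/((6 - 6*13) + 410) = (14 - 1)/((6 - 78) + 410) = 13/(-72 + 410) = 13/338 = 13*(1/338) = 1/26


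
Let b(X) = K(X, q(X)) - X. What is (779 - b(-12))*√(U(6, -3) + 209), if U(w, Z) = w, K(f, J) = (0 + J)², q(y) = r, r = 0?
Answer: 767*√215 ≈ 11246.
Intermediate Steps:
q(y) = 0
K(f, J) = J²
b(X) = -X (b(X) = 0² - X = 0 - X = -X)
(779 - b(-12))*√(U(6, -3) + 209) = (779 - (-1)*(-12))*√(6 + 209) = (779 - 1*12)*√215 = (779 - 12)*√215 = 767*√215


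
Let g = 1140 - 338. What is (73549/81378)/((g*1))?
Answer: 73549/65265156 ≈ 0.0011269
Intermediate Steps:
g = 802
(73549/81378)/((g*1)) = (73549/81378)/((802*1)) = (73549*(1/81378))/802 = (73549/81378)*(1/802) = 73549/65265156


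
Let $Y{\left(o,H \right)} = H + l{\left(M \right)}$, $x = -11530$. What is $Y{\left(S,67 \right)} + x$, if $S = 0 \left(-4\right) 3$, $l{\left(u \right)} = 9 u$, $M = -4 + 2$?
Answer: $-11481$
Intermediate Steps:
$M = -2$
$S = 0$ ($S = 0 \cdot 3 = 0$)
$Y{\left(o,H \right)} = -18 + H$ ($Y{\left(o,H \right)} = H + 9 \left(-2\right) = H - 18 = -18 + H$)
$Y{\left(S,67 \right)} + x = \left(-18 + 67\right) - 11530 = 49 - 11530 = -11481$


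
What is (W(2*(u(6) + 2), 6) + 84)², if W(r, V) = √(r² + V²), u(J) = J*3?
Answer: 8692 + 336*√409 ≈ 15487.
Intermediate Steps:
u(J) = 3*J
W(r, V) = √(V² + r²)
(W(2*(u(6) + 2), 6) + 84)² = (√(6² + (2*(3*6 + 2))²) + 84)² = (√(36 + (2*(18 + 2))²) + 84)² = (√(36 + (2*20)²) + 84)² = (√(36 + 40²) + 84)² = (√(36 + 1600) + 84)² = (√1636 + 84)² = (2*√409 + 84)² = (84 + 2*√409)²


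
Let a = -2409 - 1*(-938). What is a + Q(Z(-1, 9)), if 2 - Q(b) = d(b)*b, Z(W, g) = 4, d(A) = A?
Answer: -1485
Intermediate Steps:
a = -1471 (a = -2409 + 938 = -1471)
Q(b) = 2 - b**2 (Q(b) = 2 - b*b = 2 - b**2)
a + Q(Z(-1, 9)) = -1471 + (2 - 1*4**2) = -1471 + (2 - 1*16) = -1471 + (2 - 16) = -1471 - 14 = -1485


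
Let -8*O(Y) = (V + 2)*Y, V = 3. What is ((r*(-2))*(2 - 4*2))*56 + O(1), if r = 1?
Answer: 5371/8 ≈ 671.38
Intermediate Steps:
O(Y) = -5*Y/8 (O(Y) = -(3 + 2)*Y/8 = -5*Y/8)
((r*(-2))*(2 - 4*2))*56 + O(1) = ((1*(-2))*(2 - 4*2))*56 - 5/8*1 = -2*(2 - 8)*56 - 5/8 = -2*(-6)*56 - 5/8 = 12*56 - 5/8 = 672 - 5/8 = 5371/8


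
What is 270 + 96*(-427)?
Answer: -40722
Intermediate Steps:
270 + 96*(-427) = 270 - 40992 = -40722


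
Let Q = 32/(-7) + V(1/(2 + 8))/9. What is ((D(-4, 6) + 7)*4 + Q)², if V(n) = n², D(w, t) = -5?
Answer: 466862449/39690000 ≈ 11.763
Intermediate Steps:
Q = -28793/6300 (Q = 32/(-7) + (1/(2 + 8))²/9 = 32*(-⅐) + (1/10)²*(⅑) = -32/7 + (⅒)²*(⅑) = -32/7 + (1/100)*(⅑) = -32/7 + 1/900 = -28793/6300 ≈ -4.5703)
((D(-4, 6) + 7)*4 + Q)² = ((-5 + 7)*4 - 28793/6300)² = (2*4 - 28793/6300)² = (8 - 28793/6300)² = (21607/6300)² = 466862449/39690000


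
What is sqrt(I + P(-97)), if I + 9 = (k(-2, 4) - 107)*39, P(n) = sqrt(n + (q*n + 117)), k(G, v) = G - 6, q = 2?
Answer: sqrt(-4494 + I*sqrt(174)) ≈ 0.0984 + 67.037*I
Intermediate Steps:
k(G, v) = -6 + G
P(n) = sqrt(117 + 3*n) (P(n) = sqrt(n + (2*n + 117)) = sqrt(n + (117 + 2*n)) = sqrt(117 + 3*n))
I = -4494 (I = -9 + ((-6 - 2) - 107)*39 = -9 + (-8 - 107)*39 = -9 - 115*39 = -9 - 4485 = -4494)
sqrt(I + P(-97)) = sqrt(-4494 + sqrt(117 + 3*(-97))) = sqrt(-4494 + sqrt(117 - 291)) = sqrt(-4494 + sqrt(-174)) = sqrt(-4494 + I*sqrt(174))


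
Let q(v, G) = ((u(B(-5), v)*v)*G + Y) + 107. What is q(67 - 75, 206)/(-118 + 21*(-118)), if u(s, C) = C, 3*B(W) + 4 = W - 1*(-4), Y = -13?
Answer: -6639/1298 ≈ -5.1148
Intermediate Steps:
B(W) = W/3 (B(W) = -4/3 + (W - 1*(-4))/3 = -4/3 + (W + 4)/3 = -4/3 + (4 + W)/3 = -4/3 + (4/3 + W/3) = W/3)
q(v, G) = 94 + G*v² (q(v, G) = ((v*v)*G - 13) + 107 = (v²*G - 13) + 107 = (G*v² - 13) + 107 = (-13 + G*v²) + 107 = 94 + G*v²)
q(67 - 75, 206)/(-118 + 21*(-118)) = (94 + 206*(67 - 75)²)/(-118 + 21*(-118)) = (94 + 206*(-8)²)/(-118 - 2478) = (94 + 206*64)/(-2596) = (94 + 13184)*(-1/2596) = 13278*(-1/2596) = -6639/1298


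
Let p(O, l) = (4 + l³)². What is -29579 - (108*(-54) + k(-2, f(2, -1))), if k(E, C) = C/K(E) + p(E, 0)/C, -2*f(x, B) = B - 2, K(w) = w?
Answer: -285083/12 ≈ -23757.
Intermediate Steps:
f(x, B) = 1 - B/2 (f(x, B) = -(B - 2)/2 = -(-2 + B)/2 = 1 - B/2)
k(E, C) = 16/C + C/E (k(E, C) = C/E + (4 + 0³)²/C = C/E + (4 + 0)²/C = C/E + 4²/C = C/E + 16/C = 16/C + C/E)
-29579 - (108*(-54) + k(-2, f(2, -1))) = -29579 - (108*(-54) + (16/(1 - ½*(-1)) + (1 - ½*(-1))/(-2))) = -29579 - (-5832 + (16/(1 + ½) + (1 + ½)*(-½))) = -29579 - (-5832 + (16/(3/2) + (3/2)*(-½))) = -29579 - (-5832 + (16*(⅔) - ¾)) = -29579 - (-5832 + (32/3 - ¾)) = -29579 - (-5832 + 119/12) = -29579 - 1*(-69865/12) = -29579 + 69865/12 = -285083/12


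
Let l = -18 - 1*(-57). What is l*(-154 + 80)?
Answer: -2886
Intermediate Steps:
l = 39 (l = -18 + 57 = 39)
l*(-154 + 80) = 39*(-154 + 80) = 39*(-74) = -2886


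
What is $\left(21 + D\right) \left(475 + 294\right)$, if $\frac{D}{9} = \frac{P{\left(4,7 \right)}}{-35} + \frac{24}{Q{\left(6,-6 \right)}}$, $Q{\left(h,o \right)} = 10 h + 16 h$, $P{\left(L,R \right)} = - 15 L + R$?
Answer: $\frac{12600834}{455} \approx 27694.0$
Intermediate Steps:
$P{\left(L,R \right)} = R - 15 L$
$Q{\left(h,o \right)} = 26 h$
$D = \frac{6831}{455}$ ($D = 9 \left(\frac{7 - 60}{-35} + \frac{24}{26 \cdot 6}\right) = 9 \left(\left(7 - 60\right) \left(- \frac{1}{35}\right) + \frac{24}{156}\right) = 9 \left(\left(-53\right) \left(- \frac{1}{35}\right) + 24 \cdot \frac{1}{156}\right) = 9 \left(\frac{53}{35} + \frac{2}{13}\right) = 9 \cdot \frac{759}{455} = \frac{6831}{455} \approx 15.013$)
$\left(21 + D\right) \left(475 + 294\right) = \left(21 + \frac{6831}{455}\right) \left(475 + 294\right) = \frac{16386}{455} \cdot 769 = \frac{12600834}{455}$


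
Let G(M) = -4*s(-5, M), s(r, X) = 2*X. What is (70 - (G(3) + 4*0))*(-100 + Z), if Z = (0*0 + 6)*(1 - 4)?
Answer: -11092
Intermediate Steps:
G(M) = -8*M
Z = -18 (Z = (0 + 6)*(-3) = 6*(-3) = -18)
(70 - (G(3) + 4*0))*(-100 + Z) = (70 - (-8*3 + 4*0))*(-100 - 18) = (70 - (-24 + 0))*(-118) = (70 - 1*(-24))*(-118) = (70 + 24)*(-118) = 94*(-118) = -11092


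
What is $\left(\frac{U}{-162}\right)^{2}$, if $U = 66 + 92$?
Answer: $\frac{6241}{6561} \approx 0.95123$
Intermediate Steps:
$U = 158$
$\left(\frac{U}{-162}\right)^{2} = \left(\frac{158}{-162}\right)^{2} = \left(158 \left(- \frac{1}{162}\right)\right)^{2} = \left(- \frac{79}{81}\right)^{2} = \frac{6241}{6561}$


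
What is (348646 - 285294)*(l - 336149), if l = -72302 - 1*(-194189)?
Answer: -13573926224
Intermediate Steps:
l = 121887 (l = -72302 + 194189 = 121887)
(348646 - 285294)*(l - 336149) = (348646 - 285294)*(121887 - 336149) = 63352*(-214262) = -13573926224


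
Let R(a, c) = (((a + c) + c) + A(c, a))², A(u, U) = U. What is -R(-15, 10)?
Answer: -100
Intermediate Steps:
R(a, c) = (2*a + 2*c)² (R(a, c) = (((a + c) + c) + a)² = ((a + 2*c) + a)² = (2*a + 2*c)²)
-R(-15, 10) = -4*(-15 + 10)² = -4*(-5)² = -4*25 = -1*100 = -100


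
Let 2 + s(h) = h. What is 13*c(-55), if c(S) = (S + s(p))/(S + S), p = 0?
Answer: 741/110 ≈ 6.7364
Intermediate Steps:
s(h) = -2 + h
c(S) = (-2 + S)/(2*S) (c(S) = (S + (-2 + 0))/(S + S) = (S - 2)/((2*S)) = (-2 + S)*(1/(2*S)) = (-2 + S)/(2*S))
13*c(-55) = 13*((½)*(-2 - 55)/(-55)) = 13*((½)*(-1/55)*(-57)) = 13*(57/110) = 741/110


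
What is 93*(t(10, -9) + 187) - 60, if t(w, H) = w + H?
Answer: 17424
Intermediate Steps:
t(w, H) = H + w
93*(t(10, -9) + 187) - 60 = 93*((-9 + 10) + 187) - 60 = 93*(1 + 187) - 60 = 93*188 - 60 = 17484 - 60 = 17424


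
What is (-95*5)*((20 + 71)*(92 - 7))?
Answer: -3674125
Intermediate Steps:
(-95*5)*((20 + 71)*(92 - 7)) = -43225*85 = -475*7735 = -3674125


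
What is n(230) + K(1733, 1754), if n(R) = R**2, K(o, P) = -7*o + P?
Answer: 42523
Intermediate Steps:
K(o, P) = P - 7*o
n(230) + K(1733, 1754) = 230**2 + (1754 - 7*1733) = 52900 + (1754 - 12131) = 52900 - 10377 = 42523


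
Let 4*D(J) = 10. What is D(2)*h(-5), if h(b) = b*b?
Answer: 125/2 ≈ 62.500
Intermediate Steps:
h(b) = b²
D(J) = 5/2 (D(J) = (¼)*10 = 5/2)
D(2)*h(-5) = (5/2)*(-5)² = (5/2)*25 = 125/2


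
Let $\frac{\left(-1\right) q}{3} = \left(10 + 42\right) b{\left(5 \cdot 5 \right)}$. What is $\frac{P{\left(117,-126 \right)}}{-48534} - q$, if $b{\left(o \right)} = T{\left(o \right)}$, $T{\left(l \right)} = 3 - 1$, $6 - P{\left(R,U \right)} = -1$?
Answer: $\frac{15142601}{48534} \approx 312.0$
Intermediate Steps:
$P{\left(R,U \right)} = 7$ ($P{\left(R,U \right)} = 6 - -1 = 6 + 1 = 7$)
$T{\left(l \right)} = 2$
$b{\left(o \right)} = 2$
$q = -312$ ($q = - 3 \left(10 + 42\right) 2 = - 3 \cdot 52 \cdot 2 = \left(-3\right) 104 = -312$)
$\frac{P{\left(117,-126 \right)}}{-48534} - q = \frac{7}{-48534} - -312 = 7 \left(- \frac{1}{48534}\right) + 312 = - \frac{7}{48534} + 312 = \frac{15142601}{48534}$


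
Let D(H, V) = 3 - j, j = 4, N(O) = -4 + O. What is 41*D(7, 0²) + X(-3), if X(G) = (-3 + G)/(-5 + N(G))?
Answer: -81/2 ≈ -40.500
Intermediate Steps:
X(G) = (-3 + G)/(-9 + G) (X(G) = (-3 + G)/(-5 + (-4 + G)) = (-3 + G)/(-9 + G))
D(H, V) = -1 (D(H, V) = 3 - 1*4 = 3 - 4 = -1)
41*D(7, 0²) + X(-3) = 41*(-1) + (-3 - 3)/(-9 - 3) = -41 - 6/(-12) = -41 - 1/12*(-6) = -41 + ½ = -81/2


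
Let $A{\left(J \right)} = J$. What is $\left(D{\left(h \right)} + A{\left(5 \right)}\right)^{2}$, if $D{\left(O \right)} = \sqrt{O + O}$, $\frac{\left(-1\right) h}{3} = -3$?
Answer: $43 + 30 \sqrt{2} \approx 85.426$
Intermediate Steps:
$h = 9$ ($h = \left(-3\right) \left(-3\right) = 9$)
$D{\left(O \right)} = \sqrt{2} \sqrt{O}$ ($D{\left(O \right)} = \sqrt{2 O} = \sqrt{2} \sqrt{O}$)
$\left(D{\left(h \right)} + A{\left(5 \right)}\right)^{2} = \left(\sqrt{2} \sqrt{9} + 5\right)^{2} = \left(\sqrt{2} \cdot 3 + 5\right)^{2} = \left(3 \sqrt{2} + 5\right)^{2} = \left(5 + 3 \sqrt{2}\right)^{2}$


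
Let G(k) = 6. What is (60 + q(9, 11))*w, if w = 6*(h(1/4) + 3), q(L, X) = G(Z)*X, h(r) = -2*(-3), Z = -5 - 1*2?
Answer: 6804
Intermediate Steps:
Z = -7 (Z = -5 - 2 = -7)
h(r) = 6
q(L, X) = 6*X
w = 54 (w = 6*(6 + 3) = 6*9 = 54)
(60 + q(9, 11))*w = (60 + 6*11)*54 = (60 + 66)*54 = 126*54 = 6804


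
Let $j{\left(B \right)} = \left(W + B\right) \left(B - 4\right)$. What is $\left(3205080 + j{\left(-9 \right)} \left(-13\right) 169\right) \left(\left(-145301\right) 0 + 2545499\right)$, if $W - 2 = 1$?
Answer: $7722315953286$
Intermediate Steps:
$W = 3$ ($W = 2 + 1 = 3$)
$j{\left(B \right)} = \left(-4 + B\right) \left(3 + B\right)$ ($j{\left(B \right)} = \left(3 + B\right) \left(B - 4\right) = \left(3 + B\right) \left(-4 + B\right) = \left(-4 + B\right) \left(3 + B\right)$)
$\left(3205080 + j{\left(-9 \right)} \left(-13\right) 169\right) \left(\left(-145301\right) 0 + 2545499\right) = \left(3205080 + \left(-12 + \left(-9\right)^{2} - -9\right) \left(-13\right) 169\right) \left(\left(-145301\right) 0 + 2545499\right) = \left(3205080 + \left(-12 + 81 + 9\right) \left(-13\right) 169\right) \left(0 + 2545499\right) = \left(3205080 + 78 \left(-13\right) 169\right) 2545499 = \left(3205080 - 171366\right) 2545499 = 3033714 \cdot 2545499 = 7722315953286$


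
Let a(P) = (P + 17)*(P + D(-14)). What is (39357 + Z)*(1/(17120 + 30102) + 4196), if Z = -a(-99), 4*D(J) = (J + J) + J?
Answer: 3009601818957/23611 ≈ 1.2747e+8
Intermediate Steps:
D(J) = 3*J/4 (D(J) = ((J + J) + J)/4 = (2*J + J)/4 = (3*J)/4 = 3*J/4)
a(P) = (17 + P)*(-21/2 + P) (a(P) = (P + 17)*(P + (3/4)*(-14)) = (17 + P)*(P - 21/2) = (17 + P)*(-21/2 + P))
Z = -8979 (Z = -(-357/2 + (-99)**2 + (13/2)*(-99)) = -(-357/2 + 9801 - 1287/2) = -1*8979 = -8979)
(39357 + Z)*(1/(17120 + 30102) + 4196) = (39357 - 8979)*(1/(17120 + 30102) + 4196) = 30378*(1/47222 + 4196) = 30378*(198143513/47222) = 3009601818957/23611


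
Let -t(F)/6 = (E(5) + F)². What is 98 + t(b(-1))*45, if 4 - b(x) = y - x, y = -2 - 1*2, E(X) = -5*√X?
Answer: -46882 + 18900*√5 ≈ -4620.3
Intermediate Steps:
y = -4 (y = -2 - 2 = -4)
b(x) = 8 + x (b(x) = 4 - (-4 - x) = 4 + (4 + x) = 8 + x)
t(F) = -6*(F - 5*√5)² (t(F) = -6*(-5*√5 + F)² = -6*(F - 5*√5)²)
98 + t(b(-1))*45 = 98 - 6*((8 - 1) - 5*√5)²*45 = 98 - 6*(7 - 5*√5)²*45 = 98 - 270*(7 - 5*√5)²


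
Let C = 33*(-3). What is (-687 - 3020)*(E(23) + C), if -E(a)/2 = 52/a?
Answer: 8826367/23 ≈ 3.8376e+5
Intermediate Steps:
C = -99
E(a) = -104/a
(-687 - 3020)*(E(23) + C) = (-687 - 3020)*(-104/23 - 99) = -3707*(-104*1/23 - 99) = -3707*(-104/23 - 99) = -3707*(-2381/23) = 8826367/23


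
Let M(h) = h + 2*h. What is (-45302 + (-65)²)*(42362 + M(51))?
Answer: -1746388655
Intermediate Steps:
M(h) = 3*h
(-45302 + (-65)²)*(42362 + M(51)) = (-45302 + (-65)²)*(42362 + 3*51) = (-45302 + 4225)*(42362 + 153) = -41077*42515 = -1746388655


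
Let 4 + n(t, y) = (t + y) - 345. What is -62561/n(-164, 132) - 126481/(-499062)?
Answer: 3474445227/21126958 ≈ 164.46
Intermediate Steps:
n(t, y) = -349 + t + y (n(t, y) = -4 + ((t + y) - 345) = -4 + (-345 + t + y) = -349 + t + y)
-62561/n(-164, 132) - 126481/(-499062) = -62561/(-349 - 164 + 132) - 126481/(-499062) = -62561/(-381) - 126481*(-1/499062) = -62561*(-1/381) + 126481/499062 = 62561/381 + 126481/499062 = 3474445227/21126958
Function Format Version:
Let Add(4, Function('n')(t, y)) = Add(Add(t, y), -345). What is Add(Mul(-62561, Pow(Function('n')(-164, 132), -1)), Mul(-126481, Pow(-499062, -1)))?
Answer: Rational(3474445227, 21126958) ≈ 164.46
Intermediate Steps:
Function('n')(t, y) = Add(-349, t, y) (Function('n')(t, y) = Add(-4, Add(Add(t, y), -345)) = Add(-4, Add(-345, t, y)) = Add(-349, t, y))
Add(Mul(-62561, Pow(Function('n')(-164, 132), -1)), Mul(-126481, Pow(-499062, -1))) = Add(Mul(-62561, Pow(Add(-349, -164, 132), -1)), Mul(-126481, Pow(-499062, -1))) = Add(Mul(-62561, Pow(-381, -1)), Mul(-126481, Rational(-1, 499062))) = Add(Mul(-62561, Rational(-1, 381)), Rational(126481, 499062)) = Add(Rational(62561, 381), Rational(126481, 499062)) = Rational(3474445227, 21126958)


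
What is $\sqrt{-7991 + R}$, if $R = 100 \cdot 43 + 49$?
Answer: $i \sqrt{3642} \approx 60.349 i$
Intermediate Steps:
$R = 4349$ ($R = 4300 + 49 = 4349$)
$\sqrt{-7991 + R} = \sqrt{-7991 + 4349} = \sqrt{-3642} = i \sqrt{3642}$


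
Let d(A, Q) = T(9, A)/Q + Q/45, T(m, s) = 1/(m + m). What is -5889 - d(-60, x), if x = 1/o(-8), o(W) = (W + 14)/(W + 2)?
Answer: -530003/90 ≈ -5888.9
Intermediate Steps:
T(m, s) = 1/(2*m)
o(W) = (14 + W)/(2 + W)
x = -1 (x = 1/((14 - 8)/(2 - 8)) = 1/(6/(-6)) = 1/(-⅙*6) = 1/(-1) = -1)
d(A, Q) = 1/(18*Q) + Q/45 (d(A, Q) = ((½)/9)/Q + Q/45 = ((½)*(⅑))/Q + Q*(1/45) = 1/(18*Q) + Q/45)
-5889 - d(-60, x) = -5889 - ((1/18)/(-1) + (1/45)*(-1)) = -5889 - ((1/18)*(-1) - 1/45) = -5889 - (-1/18 - 1/45) = -5889 - 1*(-7/90) = -5889 + 7/90 = -530003/90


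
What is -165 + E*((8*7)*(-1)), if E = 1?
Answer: -221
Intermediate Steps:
-165 + E*((8*7)*(-1)) = -165 + 1*((8*7)*(-1)) = -165 + 1*(56*(-1)) = -165 + 1*(-56) = -165 - 56 = -221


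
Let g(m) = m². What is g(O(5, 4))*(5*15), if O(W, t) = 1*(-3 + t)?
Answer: 75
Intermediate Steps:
O(W, t) = -3 + t
g(O(5, 4))*(5*15) = (-3 + 4)²*(5*15) = 1²*75 = 1*75 = 75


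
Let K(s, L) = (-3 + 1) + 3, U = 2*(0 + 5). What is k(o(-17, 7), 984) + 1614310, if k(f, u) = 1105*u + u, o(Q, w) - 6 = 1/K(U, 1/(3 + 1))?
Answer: 2702614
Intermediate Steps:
U = 10 (U = 2*5 = 10)
K(s, L) = 1 (K(s, L) = -2 + 3 = 1)
o(Q, w) = 7 (o(Q, w) = 6 + 1/1 = 6 + 1 = 7)
k(f, u) = 1106*u
k(o(-17, 7), 984) + 1614310 = 1106*984 + 1614310 = 1088304 + 1614310 = 2702614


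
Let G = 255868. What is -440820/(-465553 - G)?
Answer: 440820/721421 ≈ 0.61104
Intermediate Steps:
-440820/(-465553 - G) = -440820/(-465553 - 1*255868) = -440820/(-465553 - 255868) = -440820/(-721421) = -440820*(-1/721421) = 440820/721421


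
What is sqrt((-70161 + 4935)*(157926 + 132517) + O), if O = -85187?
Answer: I*sqrt(18944520305) ≈ 1.3764e+5*I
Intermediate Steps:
sqrt((-70161 + 4935)*(157926 + 132517) + O) = sqrt((-70161 + 4935)*(157926 + 132517) - 85187) = sqrt(-65226*290443 - 85187) = sqrt(-18944435118 - 85187) = sqrt(-18944520305) = I*sqrt(18944520305)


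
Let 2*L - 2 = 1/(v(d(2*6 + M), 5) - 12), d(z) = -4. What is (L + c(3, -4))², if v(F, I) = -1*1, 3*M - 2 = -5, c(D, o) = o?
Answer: 6241/676 ≈ 9.2323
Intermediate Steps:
M = -1 (M = ⅔ + (⅓)*(-5) = ⅔ - 5/3 = -1)
v(F, I) = -1
L = 25/26 (L = 1 + 1/(2*(-1 - 12)) = 1 + (½)/(-13) = 1 + (½)*(-1/13) = 1 - 1/26 = 25/26 ≈ 0.96154)
(L + c(3, -4))² = (25/26 - 4)² = (-79/26)² = 6241/676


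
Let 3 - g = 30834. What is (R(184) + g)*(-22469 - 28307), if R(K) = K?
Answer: 1556132072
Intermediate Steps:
g = -30831 (g = 3 - 1*30834 = 3 - 30834 = -30831)
(R(184) + g)*(-22469 - 28307) = (184 - 30831)*(-22469 - 28307) = -30647*(-50776) = 1556132072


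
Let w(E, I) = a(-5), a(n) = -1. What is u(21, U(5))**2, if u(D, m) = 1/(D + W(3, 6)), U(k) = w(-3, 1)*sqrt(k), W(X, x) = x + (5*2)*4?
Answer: 1/4489 ≈ 0.00022277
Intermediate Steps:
w(E, I) = -1
W(X, x) = 40 + x (W(X, x) = x + 10*4 = x + 40 = 40 + x)
U(k) = -sqrt(k)
u(D, m) = 1/(46 + D) (u(D, m) = 1/(D + (40 + 6)) = 1/(D + 46) = 1/(46 + D))
u(21, U(5))**2 = (1/(46 + 21))**2 = (1/67)**2 = 1/4489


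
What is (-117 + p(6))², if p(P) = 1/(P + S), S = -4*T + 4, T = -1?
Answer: 2679769/196 ≈ 13672.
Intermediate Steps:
S = 8 (S = -4*(-1) + 4 = 4 + 4 = 8)
p(P) = 1/(8 + P) (p(P) = 1/(P + 8) = 1/(8 + P))
(-117 + p(6))² = (-117 + 1/(8 + 6))² = (-117 + 1/14)² = (-1637/14)² = 2679769/196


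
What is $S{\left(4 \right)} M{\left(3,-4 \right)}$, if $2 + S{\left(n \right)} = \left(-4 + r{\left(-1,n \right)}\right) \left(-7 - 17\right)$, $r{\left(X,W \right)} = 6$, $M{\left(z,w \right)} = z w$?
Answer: $600$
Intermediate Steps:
$M{\left(z,w \right)} = w z$
$S{\left(n \right)} = -50$ ($S{\left(n \right)} = -2 + \left(-4 + 6\right) \left(-7 - 17\right) = -2 + 2 \left(-24\right) = -2 - 48 = -50$)
$S{\left(4 \right)} M{\left(3,-4 \right)} = - 50 \left(\left(-4\right) 3\right) = \left(-50\right) \left(-12\right) = 600$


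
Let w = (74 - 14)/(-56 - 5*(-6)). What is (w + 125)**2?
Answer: 2544025/169 ≈ 15053.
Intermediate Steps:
w = -30/13 (w = 60/(-56 + 30) = 60/(-26) = 60*(-1/26) = -30/13 ≈ -2.3077)
(w + 125)**2 = (-30/13 + 125)**2 = (1595/13)**2 = 2544025/169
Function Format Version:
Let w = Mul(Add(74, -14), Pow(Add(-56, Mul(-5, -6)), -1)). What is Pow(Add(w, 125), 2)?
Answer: Rational(2544025, 169) ≈ 15053.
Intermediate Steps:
w = Rational(-30, 13) (w = Mul(60, Pow(Add(-56, 30), -1)) = Mul(60, Pow(-26, -1)) = Mul(60, Rational(-1, 26)) = Rational(-30, 13) ≈ -2.3077)
Pow(Add(w, 125), 2) = Pow(Add(Rational(-30, 13), 125), 2) = Pow(Rational(1595, 13), 2) = Rational(2544025, 169)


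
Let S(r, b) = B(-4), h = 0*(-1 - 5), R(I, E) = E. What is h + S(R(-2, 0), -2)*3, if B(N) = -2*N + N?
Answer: 12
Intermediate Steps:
B(N) = -N
h = 0 (h = 0*(-6) = 0)
S(r, b) = 4 (S(r, b) = -1*(-4) = 4)
h + S(R(-2, 0), -2)*3 = 0 + 4*3 = 0 + 12 = 12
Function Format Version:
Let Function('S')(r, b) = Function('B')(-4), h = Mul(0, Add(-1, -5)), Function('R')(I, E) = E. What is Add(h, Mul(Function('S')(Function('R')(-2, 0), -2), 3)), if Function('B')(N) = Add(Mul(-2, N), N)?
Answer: 12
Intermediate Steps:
Function('B')(N) = Mul(-1, N)
h = 0 (h = Mul(0, -6) = 0)
Function('S')(r, b) = 4 (Function('S')(r, b) = Mul(-1, -4) = 4)
Add(h, Mul(Function('S')(Function('R')(-2, 0), -2), 3)) = Add(0, Mul(4, 3)) = Add(0, 12) = 12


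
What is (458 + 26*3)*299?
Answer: 160264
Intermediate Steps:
(458 + 26*3)*299 = (458 + 78)*299 = 536*299 = 160264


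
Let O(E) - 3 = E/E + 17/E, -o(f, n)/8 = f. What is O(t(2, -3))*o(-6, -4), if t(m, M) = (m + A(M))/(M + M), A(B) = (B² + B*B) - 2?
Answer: -80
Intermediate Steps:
A(B) = -2 + 2*B² (A(B) = (B² + B²) - 2 = 2*B² - 2 = -2 + 2*B²)
t(m, M) = (-2 + m + 2*M²)/(2*M) (t(m, M) = (m + (-2 + 2*M²))/(M + M) = (-2 + m + 2*M²)/((2*M)) = (-2 + m + 2*M²)*(1/(2*M)) = (-2 + m + 2*M²)/(2*M))
o(f, n) = -8*f
O(E) = 4 + 17/E (O(E) = 3 + (E/E + 17/E) = 3 + (1 + 17/E) = 4 + 17/E)
O(t(2, -3))*o(-6, -4) = (4 + 17/(((-1 + (-3)² + (½)*2)/(-3))))*(-8*(-6)) = (4 + 17/((-(-1 + 9 + 1)/3)))*48 = (4 + 17/((-⅓*9)))*48 = (4 + 17/(-3))*48 = (4 + 17*(-⅓))*48 = (4 - 17/3)*48 = -5/3*48 = -80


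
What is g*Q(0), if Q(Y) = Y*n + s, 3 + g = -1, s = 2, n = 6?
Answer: -8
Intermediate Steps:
g = -4 (g = -3 - 1 = -4)
Q(Y) = 2 + 6*Y (Q(Y) = Y*6 + 2 = 6*Y + 2 = 2 + 6*Y)
g*Q(0) = -4*(2 + 6*0) = -4*(2 + 0) = -4*2 = -8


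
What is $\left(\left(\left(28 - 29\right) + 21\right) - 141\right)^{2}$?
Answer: $14641$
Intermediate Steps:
$\left(\left(\left(28 - 29\right) + 21\right) - 141\right)^{2} = \left(\left(-1 + 21\right) - 141\right)^{2} = \left(20 - 141\right)^{2} = \left(-121\right)^{2} = 14641$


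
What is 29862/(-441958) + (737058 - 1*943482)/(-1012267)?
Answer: 30501210519/223689749393 ≈ 0.13635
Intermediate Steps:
29862/(-441958) + (737058 - 1*943482)/(-1012267) = 29862*(-1/441958) + (737058 - 943482)*(-1/1012267) = -14931/220979 - 206424*(-1/1012267) = -14931/220979 + 206424/1012267 = 30501210519/223689749393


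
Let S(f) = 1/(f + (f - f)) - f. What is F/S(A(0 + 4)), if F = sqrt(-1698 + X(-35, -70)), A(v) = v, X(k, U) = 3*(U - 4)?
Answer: -32*I*sqrt(30)/15 ≈ -11.685*I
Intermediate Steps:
X(k, U) = -12 + 3*U (X(k, U) = 3*(-4 + U) = -12 + 3*U)
F = 8*I*sqrt(30) (F = sqrt(-1698 + (-12 + 3*(-70))) = sqrt(-1698 + (-12 - 210)) = sqrt(-1698 - 222) = sqrt(-1920) = 8*I*sqrt(30) ≈ 43.818*I)
S(f) = 1/f - f (S(f) = 1/(f + 0) - f = 1/f - f)
F/S(A(0 + 4)) = (8*I*sqrt(30))/(1/(0 + 4) - (0 + 4)) = (8*I*sqrt(30))/(1/4 - 1*4) = (8*I*sqrt(30))/(1/4 - 4) = (8*I*sqrt(30))/(-15/4) = (8*I*sqrt(30))*(-4/15) = -32*I*sqrt(30)/15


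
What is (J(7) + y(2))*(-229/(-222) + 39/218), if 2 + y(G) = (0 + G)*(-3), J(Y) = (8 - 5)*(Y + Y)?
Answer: 497930/12099 ≈ 41.155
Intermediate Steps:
J(Y) = 6*Y (J(Y) = 3*(2*Y) = 6*Y)
y(G) = -2 - 3*G (y(G) = -2 + (0 + G)*(-3) = -2 + G*(-3) = -2 - 3*G)
(J(7) + y(2))*(-229/(-222) + 39/218) = (6*7 + (-2 - 3*2))*(-229/(-222) + 39/218) = (42 + (-2 - 6))*(-229*(-1/222) + 39*(1/218)) = (42 - 8)*(229/222 + 39/218) = 34*(14645/12099) = 497930/12099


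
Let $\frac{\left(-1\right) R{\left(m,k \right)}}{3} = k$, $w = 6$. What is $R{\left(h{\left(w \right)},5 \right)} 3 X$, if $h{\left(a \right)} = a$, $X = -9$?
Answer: $405$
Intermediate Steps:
$R{\left(m,k \right)} = - 3 k$
$R{\left(h{\left(w \right)},5 \right)} 3 X = \left(-3\right) 5 \cdot 3 \left(-9\right) = \left(-15\right) 3 \left(-9\right) = \left(-45\right) \left(-9\right) = 405$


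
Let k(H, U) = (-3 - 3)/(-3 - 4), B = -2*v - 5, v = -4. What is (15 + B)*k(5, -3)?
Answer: 108/7 ≈ 15.429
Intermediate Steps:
B = 3 (B = -2*(-4) - 5 = 8 - 5 = 3)
k(H, U) = 6/7 (k(H, U) = -6/(-7) = -6*(-⅐) = 6/7)
(15 + B)*k(5, -3) = (15 + 3)*(6/7) = 18*(6/7) = 108/7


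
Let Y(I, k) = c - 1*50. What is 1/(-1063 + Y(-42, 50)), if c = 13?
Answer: -1/1100 ≈ -0.00090909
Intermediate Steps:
Y(I, k) = -37 (Y(I, k) = 13 - 1*50 = 13 - 50 = -37)
1/(-1063 + Y(-42, 50)) = 1/(-1063 - 37) = 1/(-1100) = -1/1100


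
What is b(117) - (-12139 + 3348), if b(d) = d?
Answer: 8908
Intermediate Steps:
b(117) - (-12139 + 3348) = 117 - (-12139 + 3348) = 117 - 1*(-8791) = 117 + 8791 = 8908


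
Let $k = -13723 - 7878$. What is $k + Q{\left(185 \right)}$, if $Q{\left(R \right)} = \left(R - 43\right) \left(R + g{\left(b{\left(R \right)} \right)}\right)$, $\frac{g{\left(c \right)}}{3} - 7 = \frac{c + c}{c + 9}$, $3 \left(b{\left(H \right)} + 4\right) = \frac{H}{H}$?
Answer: $\frac{28261}{4} \approx 7065.3$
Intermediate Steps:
$b{\left(H \right)} = - \frac{11}{3}$ ($b{\left(H \right)} = -4 + \frac{H \frac{1}{H}}{3} = -4 + \frac{1}{3} \cdot 1 = -4 + \frac{1}{3} = - \frac{11}{3}$)
$g{\left(c \right)} = 21 + \frac{6 c}{9 + c}$ ($g{\left(c \right)} = 21 + 3 \frac{c + c}{c + 9} = 21 + 3 \frac{2 c}{9 + c} = 21 + \frac{6 c}{9 + c}$)
$Q{\left(R \right)} = \left(-43 + R\right) \left(\frac{135}{8} + R\right)$ ($Q{\left(R \right)} = \left(R - 43\right) \left(R + \frac{27 \left(7 - \frac{11}{3}\right)}{9 - \frac{11}{3}}\right) = \left(-43 + R\right) \left(R + 27 \frac{1}{\frac{16}{3}} \cdot \frac{10}{3}\right) = \left(-43 + R\right) \left(R + 27 \cdot \frac{3}{16} \cdot \frac{10}{3}\right) = \left(-43 + R\right) \left(R + \frac{135}{8}\right) = \left(-43 + R\right) \left(\frac{135}{8} + R\right)$)
$k = -21601$ ($k = -13723 - 7878 = -21601$)
$k + Q{\left(185 \right)} = -21601 - \left(\frac{22235}{4} - 34225\right) = -21601 - - \frac{114665}{4} = -21601 + \frac{114665}{4} = \frac{28261}{4}$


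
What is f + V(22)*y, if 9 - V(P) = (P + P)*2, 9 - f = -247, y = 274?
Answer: -21390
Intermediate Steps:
f = 256 (f = 9 - 1*(-247) = 9 + 247 = 256)
V(P) = 9 - 4*P (V(P) = 9 - (P + P)*2 = 9 - 2*P*2 = 9 - 4*P)
f + V(22)*y = 256 + (9 - 4*22)*274 = 256 + (9 - 88)*274 = 256 - 79*274 = 256 - 21646 = -21390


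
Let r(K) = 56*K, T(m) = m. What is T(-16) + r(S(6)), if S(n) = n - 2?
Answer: 208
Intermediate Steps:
S(n) = -2 + n
T(-16) + r(S(6)) = -16 + 56*(-2 + 6) = -16 + 56*4 = -16 + 224 = 208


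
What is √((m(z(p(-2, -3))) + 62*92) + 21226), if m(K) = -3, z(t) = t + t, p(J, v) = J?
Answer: √26927 ≈ 164.09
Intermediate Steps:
z(t) = 2*t
√((m(z(p(-2, -3))) + 62*92) + 21226) = √((-3 + 62*92) + 21226) = √((-3 + 5704) + 21226) = √(5701 + 21226) = √26927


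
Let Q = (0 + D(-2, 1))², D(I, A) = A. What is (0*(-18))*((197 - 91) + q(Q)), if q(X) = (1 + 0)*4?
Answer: 0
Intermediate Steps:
Q = 1 (Q = (0 + 1)² = 1² = 1)
q(X) = 4 (q(X) = 1*4 = 4)
(0*(-18))*((197 - 91) + q(Q)) = (0*(-18))*((197 - 91) + 4) = 0*(106 + 4) = 0*110 = 0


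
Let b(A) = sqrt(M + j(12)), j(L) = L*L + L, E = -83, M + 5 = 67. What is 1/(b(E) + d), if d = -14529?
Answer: -14529/211091623 - sqrt(218)/211091623 ≈ -6.8898e-5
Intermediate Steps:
M = 62 (M = -5 + 67 = 62)
j(L) = L + L**2 (j(L) = L**2 + L = L + L**2)
b(A) = sqrt(218) (b(A) = sqrt(62 + 12*(1 + 12)) = sqrt(62 + 12*13) = sqrt(62 + 156) = sqrt(218))
1/(b(E) + d) = 1/(sqrt(218) - 14529) = 1/(-14529 + sqrt(218))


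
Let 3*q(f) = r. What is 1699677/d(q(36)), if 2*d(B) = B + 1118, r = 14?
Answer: 5099031/1684 ≈ 3027.9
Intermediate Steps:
q(f) = 14/3 (q(f) = (⅓)*14 = 14/3)
d(B) = 559 + B/2 (d(B) = (B + 1118)/2 = (1118 + B)/2 = 559 + B/2)
1699677/d(q(36)) = 1699677/(559 + (½)*(14/3)) = 1699677/(559 + 7/3) = 1699677/(1684/3) = 1699677*(3/1684) = 5099031/1684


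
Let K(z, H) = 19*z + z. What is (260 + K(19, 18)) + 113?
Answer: 753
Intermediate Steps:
K(z, H) = 20*z
(260 + K(19, 18)) + 113 = (260 + 20*19) + 113 = (260 + 380) + 113 = 640 + 113 = 753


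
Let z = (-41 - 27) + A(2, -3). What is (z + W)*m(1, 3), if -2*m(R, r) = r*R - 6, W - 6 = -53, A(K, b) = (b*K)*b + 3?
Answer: -141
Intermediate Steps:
A(K, b) = 3 + K*b**2 (A(K, b) = (K*b)*b + 3 = K*b**2 + 3 = 3 + K*b**2)
W = -47 (W = 6 - 53 = -47)
z = -47 (z = (-41 - 27) + (3 + 2*(-3)**2) = -68 + (3 + 2*9) = -68 + (3 + 18) = -68 + 21 = -47)
m(R, r) = 3 - R*r/2 (m(R, r) = -(r*R - 6)/2 = -(R*r - 6)/2 = -(-6 + R*r)/2 = 3 - R*r/2)
(z + W)*m(1, 3) = (-47 - 47)*(3 - 1/2*1*3) = -94*(3 - 3/2) = -94*3/2 = -141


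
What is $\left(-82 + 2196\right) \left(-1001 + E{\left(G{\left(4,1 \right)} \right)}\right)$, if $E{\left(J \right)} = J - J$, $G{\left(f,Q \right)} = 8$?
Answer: $-2116114$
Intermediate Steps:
$E{\left(J \right)} = 0$
$\left(-82 + 2196\right) \left(-1001 + E{\left(G{\left(4,1 \right)} \right)}\right) = \left(-82 + 2196\right) \left(-1001 + 0\right) = 2114 \left(-1001\right) = -2116114$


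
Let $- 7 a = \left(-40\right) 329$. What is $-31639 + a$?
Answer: $-29759$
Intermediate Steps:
$a = 1880$ ($a = - \frac{\left(-40\right) 329}{7} = \left(- \frac{1}{7}\right) \left(-13160\right) = 1880$)
$-31639 + a = -31639 + 1880 = -29759$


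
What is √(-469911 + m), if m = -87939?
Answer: 5*I*√22314 ≈ 746.89*I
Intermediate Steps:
√(-469911 + m) = √(-469911 - 87939) = √(-557850) = 5*I*√22314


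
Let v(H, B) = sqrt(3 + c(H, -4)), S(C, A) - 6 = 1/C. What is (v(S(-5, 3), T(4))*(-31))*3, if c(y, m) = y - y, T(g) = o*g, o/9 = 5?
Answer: -93*sqrt(3) ≈ -161.08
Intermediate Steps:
o = 45 (o = 9*5 = 45)
T(g) = 45*g
c(y, m) = 0
S(C, A) = 6 + 1/C
v(H, B) = sqrt(3) (v(H, B) = sqrt(3 + 0) = sqrt(3))
(v(S(-5, 3), T(4))*(-31))*3 = (sqrt(3)*(-31))*3 = -31*sqrt(3)*3 = -93*sqrt(3)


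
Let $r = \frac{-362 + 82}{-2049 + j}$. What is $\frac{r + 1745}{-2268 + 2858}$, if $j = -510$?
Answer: $\frac{893147}{301962} \approx 2.9578$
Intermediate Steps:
$r = \frac{280}{2559}$ ($r = \frac{-362 + 82}{-2049 - 510} = - \frac{280}{-2559} = \left(-280\right) \left(- \frac{1}{2559}\right) = \frac{280}{2559} \approx 0.10942$)
$\frac{r + 1745}{-2268 + 2858} = \frac{\frac{280}{2559} + 1745}{-2268 + 2858} = \frac{4465735}{2559 \cdot 590} = \frac{4465735}{2559} \cdot \frac{1}{590} = \frac{893147}{301962}$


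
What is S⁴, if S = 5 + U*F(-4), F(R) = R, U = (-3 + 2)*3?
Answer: 83521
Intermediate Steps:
U = -3 (U = -1*3 = -3)
S = 17 (S = 5 - 3*(-4) = 5 + 12 = 17)
S⁴ = 17⁴ = 83521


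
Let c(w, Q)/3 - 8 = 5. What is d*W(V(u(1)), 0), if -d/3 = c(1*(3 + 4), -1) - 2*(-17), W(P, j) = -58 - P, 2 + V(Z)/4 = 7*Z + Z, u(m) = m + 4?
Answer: 45990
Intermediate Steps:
c(w, Q) = 39 (c(w, Q) = 24 + 3*5 = 24 + 15 = 39)
u(m) = 4 + m
V(Z) = -8 + 32*Z (V(Z) = -8 + 4*(7*Z + Z) = -8 + 4*(8*Z) = -8 + 32*Z)
d = -219 (d = -3*(39 - 2*(-17)) = -3*(39 + 34) = -3*73 = -219)
d*W(V(u(1)), 0) = -219*(-58 - (-8 + 32*(4 + 1))) = -219*(-58 - (-8 + 32*5)) = -219*(-58 - (-8 + 160)) = -219*(-58 - 1*152) = -219*(-58 - 152) = -219*(-210) = 45990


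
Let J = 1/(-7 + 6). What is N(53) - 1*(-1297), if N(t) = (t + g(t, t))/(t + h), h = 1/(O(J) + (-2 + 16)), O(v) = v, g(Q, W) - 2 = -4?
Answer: 298531/230 ≈ 1298.0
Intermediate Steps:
g(Q, W) = -2 (g(Q, W) = 2 - 4 = -2)
J = -1 (J = 1/(-1) = -1)
h = 1/13 (h = 1/(-1 + (-2 + 16)) = 1/(-1 + 14) = 1/13 ≈ 0.076923)
N(t) = (-2 + t)/(1/13 + t) (N(t) = (t - 2)/(t + 1/13) = (-2 + t)/(1/13 + t))
N(53) - 1*(-1297) = 13*(-2 + 53)/(1 + 13*53) - 1*(-1297) = 13*51/(1 + 689) + 1297 = 13*51/690 + 1297 = 13*(1/690)*51 + 1297 = 221/230 + 1297 = 298531/230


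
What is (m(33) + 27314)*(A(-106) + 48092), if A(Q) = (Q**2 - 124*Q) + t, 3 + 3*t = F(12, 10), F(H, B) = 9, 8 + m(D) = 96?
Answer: 1985932548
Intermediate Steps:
m(D) = 88 (m(D) = -8 + 96 = 88)
t = 2 (t = -1 + (1/3)*9 = -1 + 3 = 2)
A(Q) = 2 + Q**2 - 124*Q (A(Q) = (Q**2 - 124*Q) + 2 = 2 + Q**2 - 124*Q)
(m(33) + 27314)*(A(-106) + 48092) = (88 + 27314)*((2 + (-106)**2 - 124*(-106)) + 48092) = 27402*((2 + 11236 + 13144) + 48092) = 27402*(24382 + 48092) = 27402*72474 = 1985932548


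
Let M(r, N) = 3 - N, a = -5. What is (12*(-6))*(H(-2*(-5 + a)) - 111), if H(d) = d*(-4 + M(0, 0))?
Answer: 9432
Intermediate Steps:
H(d) = -d (H(d) = d*(-4 + (3 - 1*0)) = d*(-4 + (3 + 0)) = d*(-4 + 3) = d*(-1) = -d)
(12*(-6))*(H(-2*(-5 + a)) - 111) = (12*(-6))*(-(-2)*(-5 - 5) - 111) = -72*(-(-2)*(-10) - 111) = -72*(-1*20 - 111) = -72*(-20 - 111) = -72*(-131) = 9432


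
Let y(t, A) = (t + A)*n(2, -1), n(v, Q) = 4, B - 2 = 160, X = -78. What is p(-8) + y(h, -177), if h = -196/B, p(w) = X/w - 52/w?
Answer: -225695/324 ≈ -696.59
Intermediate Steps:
B = 162 (B = 2 + 160 = 162)
p(w) = -130/w (p(w) = -78/w - 52/w = -130/w)
h = -98/81 (h = -196/162 = -196*1/162 = -98/81 ≈ -1.2099)
y(t, A) = 4*A + 4*t (y(t, A) = (t + A)*4 = (A + t)*4 = 4*A + 4*t)
p(-8) + y(h, -177) = -130/(-8) + (4*(-177) + 4*(-98/81)) = -130*(-⅛) + (-708 - 392/81) = 65/4 - 57740/81 = -225695/324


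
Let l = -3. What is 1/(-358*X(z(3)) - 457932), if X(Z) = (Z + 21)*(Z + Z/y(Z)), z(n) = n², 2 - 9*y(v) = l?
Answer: -1/728580 ≈ -1.3725e-6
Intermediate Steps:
y(v) = 5/9 (y(v) = 2/9 - ⅑*(-3) = 2/9 + ⅓ = 5/9)
X(Z) = 14*Z*(21 + Z)/5 (X(Z) = (Z + 21)*(Z + Z/(5/9)) = (21 + Z)*(Z + Z*(9/5)) = (21 + Z)*(Z + 9*Z/5) = (21 + Z)*(14*Z/5) = 14*Z*(21 + Z)/5)
1/(-358*X(z(3)) - 457932) = 1/(-5012*3²*(21 + 3²)/5 - 457932) = 1/(-5012*9*(21 + 9)/5 - 457932) = 1/(-5012*9*30/5 - 457932) = 1/(-358*756 - 457932) = 1/(-270648 - 457932) = 1/(-728580) = -1/728580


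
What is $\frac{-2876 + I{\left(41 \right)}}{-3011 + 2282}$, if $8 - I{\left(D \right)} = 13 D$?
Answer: $\frac{3401}{729} \approx 4.6653$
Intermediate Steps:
$I{\left(D \right)} = 8 - 13 D$
$\frac{-2876 + I{\left(41 \right)}}{-3011 + 2282} = \frac{-2876 + \left(8 - 533\right)}{-3011 + 2282} = \frac{-2876 + \left(8 - 533\right)}{-729} = \left(-2876 - 525\right) \left(- \frac{1}{729}\right) = \left(-3401\right) \left(- \frac{1}{729}\right) = \frac{3401}{729}$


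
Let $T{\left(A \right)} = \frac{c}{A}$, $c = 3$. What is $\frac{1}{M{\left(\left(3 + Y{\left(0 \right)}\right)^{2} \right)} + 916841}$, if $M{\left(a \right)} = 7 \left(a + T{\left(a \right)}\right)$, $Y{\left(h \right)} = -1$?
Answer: $\frac{4}{3667497} \approx 1.0907 \cdot 10^{-6}$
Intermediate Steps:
$T{\left(A \right)} = \frac{3}{A}$
$M{\left(a \right)} = 7 a + \frac{21}{a}$ ($M{\left(a \right)} = 7 \left(a + \frac{3}{a}\right) = 7 a + \frac{21}{a}$)
$\frac{1}{M{\left(\left(3 + Y{\left(0 \right)}\right)^{2} \right)} + 916841} = \frac{1}{\left(7 \left(3 - 1\right)^{2} + \frac{21}{\left(3 - 1\right)^{2}}\right) + 916841} = \frac{1}{\left(7 \cdot 2^{2} + \frac{21}{2^{2}}\right) + 916841} = \frac{1}{\left(7 \cdot 4 + \frac{21}{4}\right) + 916841} = \frac{1}{\left(28 + 21 \cdot \frac{1}{4}\right) + 916841} = \frac{1}{\left(28 + \frac{21}{4}\right) + 916841} = \frac{1}{\frac{133}{4} + 916841} = \frac{1}{\frac{3667497}{4}} = \frac{4}{3667497}$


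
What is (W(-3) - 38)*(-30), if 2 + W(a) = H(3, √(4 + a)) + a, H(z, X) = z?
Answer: 1200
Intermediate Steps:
W(a) = 1 + a (W(a) = -2 + (3 + a) = 1 + a)
(W(-3) - 38)*(-30) = ((1 - 3) - 38)*(-30) = (-2 - 38)*(-30) = -40*(-30) = 1200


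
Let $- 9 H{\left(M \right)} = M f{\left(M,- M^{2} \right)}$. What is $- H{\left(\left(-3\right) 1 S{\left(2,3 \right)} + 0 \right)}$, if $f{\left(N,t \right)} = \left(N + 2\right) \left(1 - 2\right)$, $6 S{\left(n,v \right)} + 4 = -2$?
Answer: $- \frac{5}{3} \approx -1.6667$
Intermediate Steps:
$S{\left(n,v \right)} = -1$ ($S{\left(n,v \right)} = - \frac{2}{3} + \frac{1}{6} \left(-2\right) = - \frac{2}{3} - \frac{1}{3} = -1$)
$f{\left(N,t \right)} = -2 - N$ ($f{\left(N,t \right)} = \left(2 + N\right) \left(-1\right) = -2 - N$)
$H{\left(M \right)} = - \frac{M \left(-2 - M\right)}{9}$
$- H{\left(\left(-3\right) 1 S{\left(2,3 \right)} + 0 \right)} = - \frac{\left(\left(-3\right) 1 \left(-1\right) + 0\right) \left(2 + \left(\left(-3\right) 1 \left(-1\right) + 0\right)\right)}{9} = - \frac{\left(\left(-3\right) \left(-1\right) + 0\right) \left(2 + \left(\left(-3\right) \left(-1\right) + 0\right)\right)}{9} = - \frac{\left(3 + 0\right) \left(2 + \left(3 + 0\right)\right)}{9} = - \frac{3 \left(2 + 3\right)}{9} = - \frac{3 \cdot 5}{9} = \left(-1\right) \frac{5}{3} = - \frac{5}{3}$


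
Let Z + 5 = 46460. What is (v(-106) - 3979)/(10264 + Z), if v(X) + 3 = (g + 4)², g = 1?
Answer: -3957/56719 ≈ -0.069765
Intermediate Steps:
Z = 46455 (Z = -5 + 46460 = 46455)
v(X) = 22 (v(X) = -3 + (1 + 4)² = -3 + 5² = -3 + 25 = 22)
(v(-106) - 3979)/(10264 + Z) = (22 - 3979)/(10264 + 46455) = -3957/56719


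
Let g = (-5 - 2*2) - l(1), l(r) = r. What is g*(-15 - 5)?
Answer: 200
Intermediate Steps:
g = -10 (g = (-5 - 2*2) - 1*1 = (-5 - 4) - 1 = -9 - 1 = -10)
g*(-15 - 5) = -10*(-15 - 5) = -10*(-20) = 200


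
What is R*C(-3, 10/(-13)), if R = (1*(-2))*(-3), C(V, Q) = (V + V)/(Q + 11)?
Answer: -468/133 ≈ -3.5188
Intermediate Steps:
C(V, Q) = 2*V/(11 + Q) (C(V, Q) = (2*V)/(11 + Q) = 2*V/(11 + Q))
R = 6 (R = -2*(-3) = 6)
R*C(-3, 10/(-13)) = 6*(2*(-3)/(11 + 10/(-13))) = 6*(2*(-3)/(11 + 10*(-1/13))) = 6*(2*(-3)/(11 - 10/13)) = 6*(2*(-3)/(133/13)) = 6*(2*(-3)*(13/133)) = 6*(-78/133) = -468/133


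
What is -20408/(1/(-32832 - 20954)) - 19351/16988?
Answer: 18647127700393/16988 ≈ 1.0977e+9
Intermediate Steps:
-20408/(1/(-32832 - 20954)) - 19351/16988 = -20408/(1/(-53786)) - 19351*1/16988 = -20408/(-1/53786) - 19351/16988 = -20408*(-53786) - 19351/16988 = 1097664688 - 19351/16988 = 18647127700393/16988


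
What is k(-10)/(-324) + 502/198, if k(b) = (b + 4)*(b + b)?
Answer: 643/297 ≈ 2.1650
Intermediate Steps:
k(b) = 2*b*(4 + b) (k(b) = (4 + b)*(2*b) = 2*b*(4 + b))
k(-10)/(-324) + 502/198 = (2*(-10)*(4 - 10))/(-324) + 502/198 = (2*(-10)*(-6))*(-1/324) + 502*(1/198) = 120*(-1/324) + 251/99 = -10/27 + 251/99 = 643/297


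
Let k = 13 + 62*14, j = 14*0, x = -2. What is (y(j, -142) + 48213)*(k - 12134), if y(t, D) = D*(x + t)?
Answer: -545736741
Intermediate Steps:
j = 0
k = 881 (k = 13 + 868 = 881)
y(t, D) = D*(-2 + t)
(y(j, -142) + 48213)*(k - 12134) = (-142*(-2 + 0) + 48213)*(881 - 12134) = (-142*(-2) + 48213)*(-11253) = (284 + 48213)*(-11253) = 48497*(-11253) = -545736741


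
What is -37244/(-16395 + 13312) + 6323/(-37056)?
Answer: 1360619855/114243648 ≈ 11.910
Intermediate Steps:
-37244/(-16395 + 13312) + 6323/(-37056) = -37244/(-3083) + 6323*(-1/37056) = -37244*(-1/3083) - 6323/37056 = 37244/3083 - 6323/37056 = 1360619855/114243648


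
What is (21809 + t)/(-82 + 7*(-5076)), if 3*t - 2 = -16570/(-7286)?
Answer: -119183066/194612703 ≈ -0.61241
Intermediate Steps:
t = 15571/10929 (t = 2/3 + (-16570/(-7286))/3 = 2/3 + (-16570*(-1/7286))/3 = 2/3 + (1/3)*(8285/3643) = 2/3 + 8285/10929 = 15571/10929 ≈ 1.4247)
(21809 + t)/(-82 + 7*(-5076)) = (21809 + 15571/10929)/(-82 + 7*(-5076)) = 238366132/(10929*(-82 - 35532)) = (238366132/10929)/(-35614) = (238366132/10929)*(-1/35614) = -119183066/194612703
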